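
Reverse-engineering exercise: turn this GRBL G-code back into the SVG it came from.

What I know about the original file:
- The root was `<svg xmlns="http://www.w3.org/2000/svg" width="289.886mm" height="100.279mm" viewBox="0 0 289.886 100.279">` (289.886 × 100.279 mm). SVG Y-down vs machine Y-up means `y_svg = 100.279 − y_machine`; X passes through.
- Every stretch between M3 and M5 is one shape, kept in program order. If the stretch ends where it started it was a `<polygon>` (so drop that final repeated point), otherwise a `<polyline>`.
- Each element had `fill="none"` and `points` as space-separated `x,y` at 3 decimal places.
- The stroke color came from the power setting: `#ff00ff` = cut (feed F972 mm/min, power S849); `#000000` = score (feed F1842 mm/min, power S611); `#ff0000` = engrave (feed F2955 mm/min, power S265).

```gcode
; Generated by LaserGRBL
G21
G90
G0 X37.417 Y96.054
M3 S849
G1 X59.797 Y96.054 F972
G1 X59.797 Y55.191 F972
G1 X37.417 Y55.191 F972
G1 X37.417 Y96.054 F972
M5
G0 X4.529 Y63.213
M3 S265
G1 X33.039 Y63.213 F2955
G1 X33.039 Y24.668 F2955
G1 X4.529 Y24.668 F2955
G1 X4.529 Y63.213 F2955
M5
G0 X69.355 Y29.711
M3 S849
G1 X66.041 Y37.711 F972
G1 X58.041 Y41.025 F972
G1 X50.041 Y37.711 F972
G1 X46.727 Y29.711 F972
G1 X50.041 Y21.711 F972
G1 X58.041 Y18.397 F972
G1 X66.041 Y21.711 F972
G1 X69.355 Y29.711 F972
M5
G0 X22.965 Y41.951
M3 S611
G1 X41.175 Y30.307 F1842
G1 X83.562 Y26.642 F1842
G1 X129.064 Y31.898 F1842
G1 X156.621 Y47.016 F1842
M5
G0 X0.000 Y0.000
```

<svg xmlns="http://www.w3.org/2000/svg" width="289.886mm" height="100.279mm" viewBox="0 0 289.886 100.279">
  <polygon points="37.417,4.225 59.797,4.225 59.797,45.088 37.417,45.088" fill="none" stroke="#ff00ff"/>
  <polygon points="4.529,37.066 33.039,37.066 33.039,75.611 4.529,75.611" fill="none" stroke="#ff0000"/>
  <polygon points="69.355,70.568 66.041,62.568 58.041,59.254 50.041,62.568 46.727,70.568 50.041,78.568 58.041,81.882 66.041,78.568" fill="none" stroke="#ff00ff"/>
  <polyline points="22.965,58.328 41.175,69.972 83.562,73.637 129.064,68.381 156.621,53.263" fill="none" stroke="#000000"/>
</svg>

Each laser-on run becomes one SVG element. Flip Y back into SVG space with y_svg = 100.279 − y_machine.

Run 1: power S849 maps to stroke `#ff00ff` (cut). The run returns to its start, so emit a `<polygon>` with points (Y-flipped): 37.417,4.225 59.797,4.225 59.797,45.088 37.417,45.088.

Run 2: power S265 maps to stroke `#ff0000` (engrave). The run returns to its start, so emit a `<polygon>` with points (Y-flipped): 4.529,37.066 33.039,37.066 33.039,75.611 4.529,75.611.

Run 3: power S849 maps to stroke `#ff00ff` (cut). The run returns to its start, so emit a `<polygon>` with points (Y-flipped): 69.355,70.568 66.041,62.568 58.041,59.254 50.041,62.568 46.727,70.568 50.041,78.568 58.041,81.882 66.041,78.568.

Run 4: power S611 maps to stroke `#000000` (score). The run is open, so emit a `<polyline>` with points (Y-flipped): 22.965,58.328 41.175,69.972 83.562,73.637 129.064,68.381 156.621,53.263.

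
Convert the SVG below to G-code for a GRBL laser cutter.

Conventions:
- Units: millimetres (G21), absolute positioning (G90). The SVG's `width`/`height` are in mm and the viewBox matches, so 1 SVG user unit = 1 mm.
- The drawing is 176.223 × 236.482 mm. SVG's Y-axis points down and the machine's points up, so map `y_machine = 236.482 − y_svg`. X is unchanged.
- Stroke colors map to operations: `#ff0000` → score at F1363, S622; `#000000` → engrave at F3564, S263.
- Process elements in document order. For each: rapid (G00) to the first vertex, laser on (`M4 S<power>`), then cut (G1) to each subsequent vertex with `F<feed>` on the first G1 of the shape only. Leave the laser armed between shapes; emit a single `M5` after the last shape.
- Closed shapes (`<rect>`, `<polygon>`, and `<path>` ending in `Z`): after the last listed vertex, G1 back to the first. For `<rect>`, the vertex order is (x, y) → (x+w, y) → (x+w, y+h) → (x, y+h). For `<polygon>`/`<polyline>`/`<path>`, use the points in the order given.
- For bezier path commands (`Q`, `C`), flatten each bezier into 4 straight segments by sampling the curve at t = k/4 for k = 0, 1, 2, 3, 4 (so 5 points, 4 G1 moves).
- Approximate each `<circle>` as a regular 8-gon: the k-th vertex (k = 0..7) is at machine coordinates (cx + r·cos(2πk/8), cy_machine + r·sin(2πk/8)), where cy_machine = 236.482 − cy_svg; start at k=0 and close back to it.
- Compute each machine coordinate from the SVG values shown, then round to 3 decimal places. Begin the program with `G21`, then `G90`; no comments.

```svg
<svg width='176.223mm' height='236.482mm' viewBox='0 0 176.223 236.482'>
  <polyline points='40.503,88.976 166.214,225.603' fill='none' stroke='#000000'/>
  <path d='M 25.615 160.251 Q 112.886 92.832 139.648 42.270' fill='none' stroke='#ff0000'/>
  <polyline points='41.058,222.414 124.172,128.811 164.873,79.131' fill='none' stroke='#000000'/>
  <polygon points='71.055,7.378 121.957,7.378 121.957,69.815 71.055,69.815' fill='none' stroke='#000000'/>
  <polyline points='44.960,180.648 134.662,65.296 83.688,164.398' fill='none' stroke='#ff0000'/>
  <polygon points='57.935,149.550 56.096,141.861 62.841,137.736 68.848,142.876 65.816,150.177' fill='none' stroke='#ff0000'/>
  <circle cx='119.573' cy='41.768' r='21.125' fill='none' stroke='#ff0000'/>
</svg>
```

1 u = 1 mm; y_m = 236.482 − y.

[1] `<polyline>` line segment, #000000→engrave S263 F3564: (40.503,147.506) → (166.214,10.879)

[2] `<path>` quadratic bezier, #ff0000→score S622 F1363: (25.615,76.231) → (65.469,108.887) → (97.759,139.436) → (122.485,167.877) → (139.648,194.212)

[3] `<polyline>` open polyline, #000000→engrave S263 F3564: (41.058,14.068) → (124.172,107.671) → (164.873,157.351)

[4] `<polygon>` rectangle, #000000→engrave S263 F3564: (71.055,229.104) → (121.957,229.104) → (121.957,166.667) → (71.055,166.667) → (71.055,229.104) (closed)

[5] `<polyline>` open polyline, #ff0000→score S622 F1363: (44.960,55.834) → (134.662,171.186) → (83.688,72.084)

[6] `<polygon>` regular polygon, #ff0000→score S622 F1363: (57.935,86.932) → (56.096,94.621) → (62.841,98.746) → (68.848,93.606) → (65.816,86.305) → (57.935,86.932) (closed)

[7] `<circle>` circle, #ff0000→score S622 F1363: (140.698,194.714) → (134.511,209.652) → (119.573,215.839) → (104.635,209.652) → (98.448,194.714) → (104.635,179.776) → (119.573,173.589) → (134.511,179.776) → (140.698,194.714) (closed)

G21
G90
G00 X40.503 Y147.506
M4 S263
G1 X166.214 Y10.879 F3564
G00 X25.615 Y76.231
M4 S622
G1 X65.469 Y108.887 F1363
G1 X97.759 Y139.436
G1 X122.485 Y167.877
G1 X139.648 Y194.212
G00 X41.058 Y14.068
M4 S263
G1 X124.172 Y107.671 F3564
G1 X164.873 Y157.351
G00 X71.055 Y229.104
M4 S263
G1 X121.957 Y229.104 F3564
G1 X121.957 Y166.667
G1 X71.055 Y166.667
G1 X71.055 Y229.104
G00 X44.960 Y55.834
M4 S622
G1 X134.662 Y171.186 F1363
G1 X83.688 Y72.084
G00 X57.935 Y86.932
M4 S622
G1 X56.096 Y94.621 F1363
G1 X62.841 Y98.746
G1 X68.848 Y93.606
G1 X65.816 Y86.305
G1 X57.935 Y86.932
G00 X140.698 Y194.714
M4 S622
G1 X134.511 Y209.652 F1363
G1 X119.573 Y215.839
G1 X104.635 Y209.652
G1 X98.448 Y194.714
G1 X104.635 Y179.776
G1 X119.573 Y173.589
G1 X134.511 Y179.776
G1 X140.698 Y194.714
M5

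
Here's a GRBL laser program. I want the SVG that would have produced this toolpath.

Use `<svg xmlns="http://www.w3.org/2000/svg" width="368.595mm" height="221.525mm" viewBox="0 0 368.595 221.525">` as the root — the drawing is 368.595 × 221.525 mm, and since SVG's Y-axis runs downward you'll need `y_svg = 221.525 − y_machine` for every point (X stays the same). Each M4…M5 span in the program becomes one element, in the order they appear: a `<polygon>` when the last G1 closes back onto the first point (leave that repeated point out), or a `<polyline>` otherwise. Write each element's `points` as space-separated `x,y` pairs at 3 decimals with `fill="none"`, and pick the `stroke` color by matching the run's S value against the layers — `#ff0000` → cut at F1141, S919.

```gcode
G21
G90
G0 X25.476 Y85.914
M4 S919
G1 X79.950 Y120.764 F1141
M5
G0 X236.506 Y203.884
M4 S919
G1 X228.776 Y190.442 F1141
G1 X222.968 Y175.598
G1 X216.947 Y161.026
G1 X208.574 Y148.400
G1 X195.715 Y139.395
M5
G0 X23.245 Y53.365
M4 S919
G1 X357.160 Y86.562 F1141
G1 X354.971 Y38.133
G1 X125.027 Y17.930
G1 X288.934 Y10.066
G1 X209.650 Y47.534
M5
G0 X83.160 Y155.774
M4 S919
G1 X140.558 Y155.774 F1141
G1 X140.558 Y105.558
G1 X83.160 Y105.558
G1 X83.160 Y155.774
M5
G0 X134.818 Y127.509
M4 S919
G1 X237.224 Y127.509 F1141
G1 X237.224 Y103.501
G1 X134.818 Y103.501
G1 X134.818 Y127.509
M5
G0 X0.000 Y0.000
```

<svg xmlns="http://www.w3.org/2000/svg" width="368.595mm" height="221.525mm" viewBox="0 0 368.595 221.525">
  <polyline points="25.476,135.611 79.950,100.761" fill="none" stroke="#ff0000"/>
  <polyline points="236.506,17.641 228.776,31.083 222.968,45.927 216.947,60.499 208.574,73.125 195.715,82.130" fill="none" stroke="#ff0000"/>
  <polyline points="23.245,168.160 357.160,134.963 354.971,183.392 125.027,203.595 288.934,211.459 209.650,173.991" fill="none" stroke="#ff0000"/>
  <polygon points="83.160,65.751 140.558,65.751 140.558,115.967 83.160,115.967" fill="none" stroke="#ff0000"/>
  <polygon points="134.818,94.016 237.224,94.016 237.224,118.024 134.818,118.024" fill="none" stroke="#ff0000"/>
</svg>

Machine Y-up, SVG Y-down with viewBox height 221.525, so y_svg = 221.525 − y_machine; X carries over. Every run uses S919, so all elements get stroke `#ff0000` (cut).

Run 1: The run is open, so emit a `<polyline>` with points (Y-flipped): 25.476,135.611 79.950,100.761.

Run 2: The run is open, so emit a `<polyline>` with points (Y-flipped): 236.506,17.641 228.776,31.083 222.968,45.927 216.947,60.499 208.574,73.125 195.715,82.130.

Run 3: The run is open, so emit a `<polyline>` with points (Y-flipped): 23.245,168.160 357.160,134.963 354.971,183.392 125.027,203.595 288.934,211.459 209.650,173.991.

Run 4: The run returns to its start, so emit a `<polygon>` with points (Y-flipped): 83.160,65.751 140.558,65.751 140.558,115.967 83.160,115.967.

Run 5: The run returns to its start, so emit a `<polygon>` with points (Y-flipped): 134.818,94.016 237.224,94.016 237.224,118.024 134.818,118.024.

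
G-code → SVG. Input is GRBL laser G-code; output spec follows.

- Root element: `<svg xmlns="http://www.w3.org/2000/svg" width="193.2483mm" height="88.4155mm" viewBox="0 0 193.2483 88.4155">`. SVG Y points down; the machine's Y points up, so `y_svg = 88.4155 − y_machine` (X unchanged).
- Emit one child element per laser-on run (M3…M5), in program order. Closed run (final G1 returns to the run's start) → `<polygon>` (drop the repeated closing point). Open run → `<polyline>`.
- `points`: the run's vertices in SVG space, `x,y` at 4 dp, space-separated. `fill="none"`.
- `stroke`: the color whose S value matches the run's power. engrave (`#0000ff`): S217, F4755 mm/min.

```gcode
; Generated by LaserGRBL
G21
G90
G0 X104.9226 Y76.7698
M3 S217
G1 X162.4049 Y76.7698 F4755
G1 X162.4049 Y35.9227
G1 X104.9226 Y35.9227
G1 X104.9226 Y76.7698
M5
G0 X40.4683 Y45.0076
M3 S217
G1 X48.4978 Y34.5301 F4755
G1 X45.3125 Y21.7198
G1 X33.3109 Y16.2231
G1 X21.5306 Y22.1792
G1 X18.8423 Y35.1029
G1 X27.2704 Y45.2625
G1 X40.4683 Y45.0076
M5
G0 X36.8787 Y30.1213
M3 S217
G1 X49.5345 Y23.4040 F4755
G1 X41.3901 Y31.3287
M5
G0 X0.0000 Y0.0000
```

<svg xmlns="http://www.w3.org/2000/svg" width="193.2483mm" height="88.4155mm" viewBox="0 0 193.2483 88.4155">
  <polygon points="104.9226,11.6457 162.4049,11.6457 162.4049,52.4928 104.9226,52.4928" fill="none" stroke="#0000ff"/>
  <polygon points="40.4683,43.4079 48.4978,53.8854 45.3125,66.6957 33.3109,72.1924 21.5306,66.2363 18.8423,53.3126 27.2704,43.1530" fill="none" stroke="#0000ff"/>
  <polyline points="36.8787,58.2942 49.5345,65.0115 41.3901,57.0868" fill="none" stroke="#0000ff"/>
</svg>

Machine Y-up, SVG Y-down with viewBox height 88.4155, so y_svg = 88.4155 − y_machine; X carries over. Every run uses S217, so all elements get stroke `#0000ff` (engrave).

Run 1: The run returns to its start, so emit a `<polygon>` with points (Y-flipped): 104.9226,11.6457 162.4049,11.6457 162.4049,52.4928 104.9226,52.4928.

Run 2: The run returns to its start, so emit a `<polygon>` with points (Y-flipped): 40.4683,43.4079 48.4978,53.8854 45.3125,66.6957 33.3109,72.1924 21.5306,66.2363 18.8423,53.3126 27.2704,43.1530.

Run 3: The run is open, so emit a `<polyline>` with points (Y-flipped): 36.8787,58.2942 49.5345,65.0115 41.3901,57.0868.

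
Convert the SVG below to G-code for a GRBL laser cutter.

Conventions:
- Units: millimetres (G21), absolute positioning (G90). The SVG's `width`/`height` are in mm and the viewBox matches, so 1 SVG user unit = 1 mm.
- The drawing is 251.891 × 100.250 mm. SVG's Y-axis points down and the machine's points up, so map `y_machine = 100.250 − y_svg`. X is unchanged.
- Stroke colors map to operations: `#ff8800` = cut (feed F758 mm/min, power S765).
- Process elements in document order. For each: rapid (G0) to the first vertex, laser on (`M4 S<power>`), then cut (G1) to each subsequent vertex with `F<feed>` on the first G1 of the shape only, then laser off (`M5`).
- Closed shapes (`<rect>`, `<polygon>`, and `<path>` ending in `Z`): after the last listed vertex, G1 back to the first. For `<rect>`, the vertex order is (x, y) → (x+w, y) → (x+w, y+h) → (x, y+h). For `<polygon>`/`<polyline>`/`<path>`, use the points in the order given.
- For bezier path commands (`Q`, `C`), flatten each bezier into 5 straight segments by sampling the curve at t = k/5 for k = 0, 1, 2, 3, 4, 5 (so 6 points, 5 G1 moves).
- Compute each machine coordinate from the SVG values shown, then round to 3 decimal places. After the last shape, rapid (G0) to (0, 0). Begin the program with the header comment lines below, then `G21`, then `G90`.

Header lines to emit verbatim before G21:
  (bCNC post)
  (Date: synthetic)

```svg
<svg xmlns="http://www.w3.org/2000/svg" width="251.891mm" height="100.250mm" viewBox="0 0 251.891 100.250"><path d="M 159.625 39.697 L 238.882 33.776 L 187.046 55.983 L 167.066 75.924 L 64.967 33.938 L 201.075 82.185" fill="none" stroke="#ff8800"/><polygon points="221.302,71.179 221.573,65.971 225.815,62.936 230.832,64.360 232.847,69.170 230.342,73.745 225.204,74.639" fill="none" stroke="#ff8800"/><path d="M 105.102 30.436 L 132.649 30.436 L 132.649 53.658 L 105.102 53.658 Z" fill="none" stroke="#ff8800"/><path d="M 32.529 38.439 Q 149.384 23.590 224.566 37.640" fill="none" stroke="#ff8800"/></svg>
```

(bCNC post)
(Date: synthetic)
G21
G90
G0 X159.625 Y60.553
M4 S765
G1 X238.882 Y66.474 F758
G1 X187.046 Y44.267
G1 X167.066 Y24.326
G1 X64.967 Y66.312
G1 X201.075 Y18.065
M5
G0 X221.302 Y29.071
M4 S765
G1 X221.573 Y34.279 F758
G1 X225.815 Y37.314
G1 X230.832 Y35.890
G1 X232.847 Y31.080
G1 X230.342 Y26.505
G1 X225.204 Y25.611
G1 X221.302 Y29.071
M5
G0 X105.102 Y69.814
M4 S765
G1 X132.649 Y69.814 F758
G1 X132.649 Y46.592
G1 X105.102 Y46.592
G1 X105.102 Y69.814
M5
G0 X32.529 Y61.811
M4 S765
G1 X77.604 Y66.595 F758
G1 X119.345 Y69.066
G1 X157.753 Y69.226
G1 X192.826 Y67.074
G1 X224.566 Y62.610
M5
G0 X0.000 Y0.000

Since the viewBox matches the mm dimensions, user units are millimetres directly. The only transform is the Y-flip y_m = 100.250 − y_svg.

Shape 1 is a open polyline drawn with `<path>`. Its stroke #ff8800 means cut at S765, F758. After flipping Y the toolpath is (159.625,60.553) → (238.882,66.474) → (187.046,44.267) → (167.066,24.326) → (64.967,66.312) → (201.075,18.065).

Shape 2 is a regular polygon drawn with `<polygon>`. Its stroke #ff8800 means cut at S765, F758. After flipping Y the toolpath is (221.302,29.071) → (221.573,34.279) → (225.815,37.314) → (230.832,35.890) → (232.847,31.080) → (230.342,26.505) → (225.204,25.611) → (221.302,29.071), returning to the start.

Shape 3 is a rectangle drawn with `<path>`. Its stroke #ff8800 means cut at S765, F758. After flipping Y the toolpath is (105.102,69.814) → (132.649,69.814) → (132.649,46.592) → (105.102,46.592) → (105.102,69.814), returning to the start.

Shape 4 is a quadratic bezier drawn with `<path>`. Its stroke #ff8800 means cut at S765, F758. After flipping Y the toolpath is (32.529,61.811) → (77.604,66.595) → (119.345,69.066) → (157.753,69.226) → (192.826,67.074) → (224.566,62.610).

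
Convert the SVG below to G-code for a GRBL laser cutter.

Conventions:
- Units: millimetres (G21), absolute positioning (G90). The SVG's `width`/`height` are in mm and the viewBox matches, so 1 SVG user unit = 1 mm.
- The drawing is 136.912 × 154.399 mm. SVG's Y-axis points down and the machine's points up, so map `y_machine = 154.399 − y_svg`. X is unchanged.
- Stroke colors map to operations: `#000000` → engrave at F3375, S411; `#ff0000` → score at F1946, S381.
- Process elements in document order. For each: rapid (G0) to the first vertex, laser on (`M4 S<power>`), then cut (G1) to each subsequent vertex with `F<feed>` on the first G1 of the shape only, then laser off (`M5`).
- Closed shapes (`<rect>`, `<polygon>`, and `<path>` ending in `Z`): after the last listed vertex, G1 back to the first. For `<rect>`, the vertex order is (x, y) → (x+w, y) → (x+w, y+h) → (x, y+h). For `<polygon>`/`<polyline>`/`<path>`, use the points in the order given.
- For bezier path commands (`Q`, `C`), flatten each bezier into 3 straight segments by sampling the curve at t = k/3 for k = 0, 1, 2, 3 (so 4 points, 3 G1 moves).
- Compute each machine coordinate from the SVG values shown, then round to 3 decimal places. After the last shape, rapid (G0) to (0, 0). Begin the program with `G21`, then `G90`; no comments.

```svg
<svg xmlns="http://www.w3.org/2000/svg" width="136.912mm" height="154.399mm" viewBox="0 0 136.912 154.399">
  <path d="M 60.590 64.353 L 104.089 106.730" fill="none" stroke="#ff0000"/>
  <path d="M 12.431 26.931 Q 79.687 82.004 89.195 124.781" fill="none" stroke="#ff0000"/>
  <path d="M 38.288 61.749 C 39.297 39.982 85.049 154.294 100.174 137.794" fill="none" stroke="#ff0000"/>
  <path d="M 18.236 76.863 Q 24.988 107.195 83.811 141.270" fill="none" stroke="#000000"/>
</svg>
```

Since the viewBox matches the mm dimensions, user units are millimetres directly. The only transform is the Y-flip y_m = 154.399 − y_svg.

Shape 1 is a line segment drawn with `<path>`. Its stroke #ff0000 means score at S381, F1946. After flipping Y the toolpath is (60.590,90.046) → (104.089,47.669).

Shape 2 is a quadratic bezier drawn with `<path>`. Its stroke #ff0000 means score at S381, F1946. After flipping Y the toolpath is (12.431,127.468) → (50.852,92.119) → (76.440,59.502) → (89.195,29.618).

Shape 3 is a cubic bezier drawn with `<path>`. Its stroke #ff0000 means score at S381, F1946. After flipping Y the toolpath is (38.288,92.650) → (51.420,78.942) → (77.631,33.824) → (100.174,16.605).

Shape 4 is a quadratic bezier drawn with `<path>`. Its stroke #000000 means engrave at S411, F3375. After flipping Y the toolpath is (18.236,77.536) → (28.523,56.899) → (50.381,35.430) → (83.811,13.129).

G21
G90
G0 X60.590 Y90.046
M4 S381
G1 X104.089 Y47.669 F1946
M5
G0 X12.431 Y127.468
M4 S381
G1 X50.852 Y92.119 F1946
G1 X76.440 Y59.502
G1 X89.195 Y29.618
M5
G0 X38.288 Y92.650
M4 S381
G1 X51.420 Y78.942 F1946
G1 X77.631 Y33.824
G1 X100.174 Y16.605
M5
G0 X18.236 Y77.536
M4 S411
G1 X28.523 Y56.899 F3375
G1 X50.381 Y35.430
G1 X83.811 Y13.129
M5
G0 X0.000 Y0.000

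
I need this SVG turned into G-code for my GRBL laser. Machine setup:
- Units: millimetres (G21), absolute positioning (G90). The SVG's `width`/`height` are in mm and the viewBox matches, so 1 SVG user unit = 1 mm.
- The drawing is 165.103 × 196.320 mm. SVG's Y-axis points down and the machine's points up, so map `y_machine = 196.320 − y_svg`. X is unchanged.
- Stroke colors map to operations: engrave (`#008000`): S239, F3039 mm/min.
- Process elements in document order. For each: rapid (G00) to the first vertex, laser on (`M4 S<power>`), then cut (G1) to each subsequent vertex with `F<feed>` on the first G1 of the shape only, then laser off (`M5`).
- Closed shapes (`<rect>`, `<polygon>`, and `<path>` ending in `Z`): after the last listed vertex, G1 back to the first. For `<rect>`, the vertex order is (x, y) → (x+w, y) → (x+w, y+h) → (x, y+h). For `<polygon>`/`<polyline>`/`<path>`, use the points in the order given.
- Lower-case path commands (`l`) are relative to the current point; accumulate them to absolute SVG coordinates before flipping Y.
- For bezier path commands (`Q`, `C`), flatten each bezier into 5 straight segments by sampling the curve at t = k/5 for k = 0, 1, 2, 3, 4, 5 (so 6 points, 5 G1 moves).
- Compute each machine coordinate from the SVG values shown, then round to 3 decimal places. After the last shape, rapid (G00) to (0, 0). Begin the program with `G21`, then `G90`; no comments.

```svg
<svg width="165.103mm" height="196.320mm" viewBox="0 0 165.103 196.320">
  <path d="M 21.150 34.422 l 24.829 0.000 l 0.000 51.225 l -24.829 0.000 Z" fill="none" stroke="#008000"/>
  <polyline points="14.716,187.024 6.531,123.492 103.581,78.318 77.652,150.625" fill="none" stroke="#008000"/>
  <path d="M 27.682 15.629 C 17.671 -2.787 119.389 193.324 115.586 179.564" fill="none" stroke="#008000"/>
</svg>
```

G21
G90
G00 X21.150 Y161.898
M4 S239
G1 X45.979 Y161.898 F3039
G1 X45.979 Y110.673
G1 X21.150 Y110.673
G1 X21.150 Y161.898
M5
G00 X14.716 Y9.296
M4 S239
G1 X6.531 Y72.828 F3039
G1 X103.581 Y118.002
G1 X77.652 Y45.695
M5
G00 X27.682 Y180.691
M4 S239
G1 X33.345 Y169.393 F3039
G1 X55.395 Y126.979
G1 X83.404 Y73.821
G1 X106.943 Y30.289
G1 X115.586 Y16.756
M5
G00 X0.000 Y0.000

viewBox `0 0 165.103 196.320` with mm width/height → 1 unit = 1 mm. Flip: y_m = 196.320 − y_svg.

**Shape 1** — `<path>` rectangle, stroke `#008000` → engrave (S239, F3039). Machine vertices: (21.150,161.898) → (45.979,161.898) → (45.979,110.673) → (21.150,110.673) → (21.150,161.898). Closed: final G1 returns to the first vertex.

**Shape 2** — `<polyline>` open polyline, stroke `#008000` → engrave (S239, F3039). Machine vertices: (14.716,9.296) → (6.531,72.828) → (103.581,118.002) → (77.652,45.695). Open path.

**Shape 3** — `<path>` cubic bezier, stroke `#008000` → engrave (S239, F3039). Control points (SVG): P0=(27.682,15.629), P1=(17.671,-2.787), P2=(119.389,193.324), P3=(115.586,179.564); sampled at t=k/5. Machine vertices: (27.682,180.691) → (33.345,169.393) → (55.395,126.979) → (83.404,73.821) → (106.943,30.289) → (115.586,16.756). Open path.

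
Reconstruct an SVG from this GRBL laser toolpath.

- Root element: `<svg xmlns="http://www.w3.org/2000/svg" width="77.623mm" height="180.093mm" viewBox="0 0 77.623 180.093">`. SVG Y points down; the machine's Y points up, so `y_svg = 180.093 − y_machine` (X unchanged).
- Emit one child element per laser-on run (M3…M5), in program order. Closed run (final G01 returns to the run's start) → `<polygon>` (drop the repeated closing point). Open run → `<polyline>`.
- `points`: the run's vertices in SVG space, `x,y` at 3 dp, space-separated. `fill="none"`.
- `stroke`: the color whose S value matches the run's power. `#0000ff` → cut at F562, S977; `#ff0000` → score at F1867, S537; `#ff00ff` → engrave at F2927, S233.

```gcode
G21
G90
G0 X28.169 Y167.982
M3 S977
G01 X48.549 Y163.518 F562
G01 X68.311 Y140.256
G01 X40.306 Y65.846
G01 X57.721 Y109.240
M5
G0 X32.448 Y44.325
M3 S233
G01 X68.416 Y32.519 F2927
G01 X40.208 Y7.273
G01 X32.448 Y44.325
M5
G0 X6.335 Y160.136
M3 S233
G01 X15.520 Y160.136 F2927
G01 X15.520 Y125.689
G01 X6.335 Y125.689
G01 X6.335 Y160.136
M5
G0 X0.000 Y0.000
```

y_svg = 180.093 − y_m.

[1] S977→`#0000ff` (cut); open run; points: 28.169,12.111 48.549,16.575 68.311,39.837 40.306,114.247 57.721,70.853

[2] S233→`#ff00ff` (engrave); closed run; points: 32.448,135.768 68.416,147.574 40.208,172.820

[3] S233→`#ff00ff` (engrave); closed run; points: 6.335,19.957 15.520,19.957 15.520,54.404 6.335,54.404

<svg xmlns="http://www.w3.org/2000/svg" width="77.623mm" height="180.093mm" viewBox="0 0 77.623 180.093">
  <polyline points="28.169,12.111 48.549,16.575 68.311,39.837 40.306,114.247 57.721,70.853" fill="none" stroke="#0000ff"/>
  <polygon points="32.448,135.768 68.416,147.574 40.208,172.820" fill="none" stroke="#ff00ff"/>
  <polygon points="6.335,19.957 15.520,19.957 15.520,54.404 6.335,54.404" fill="none" stroke="#ff00ff"/>
</svg>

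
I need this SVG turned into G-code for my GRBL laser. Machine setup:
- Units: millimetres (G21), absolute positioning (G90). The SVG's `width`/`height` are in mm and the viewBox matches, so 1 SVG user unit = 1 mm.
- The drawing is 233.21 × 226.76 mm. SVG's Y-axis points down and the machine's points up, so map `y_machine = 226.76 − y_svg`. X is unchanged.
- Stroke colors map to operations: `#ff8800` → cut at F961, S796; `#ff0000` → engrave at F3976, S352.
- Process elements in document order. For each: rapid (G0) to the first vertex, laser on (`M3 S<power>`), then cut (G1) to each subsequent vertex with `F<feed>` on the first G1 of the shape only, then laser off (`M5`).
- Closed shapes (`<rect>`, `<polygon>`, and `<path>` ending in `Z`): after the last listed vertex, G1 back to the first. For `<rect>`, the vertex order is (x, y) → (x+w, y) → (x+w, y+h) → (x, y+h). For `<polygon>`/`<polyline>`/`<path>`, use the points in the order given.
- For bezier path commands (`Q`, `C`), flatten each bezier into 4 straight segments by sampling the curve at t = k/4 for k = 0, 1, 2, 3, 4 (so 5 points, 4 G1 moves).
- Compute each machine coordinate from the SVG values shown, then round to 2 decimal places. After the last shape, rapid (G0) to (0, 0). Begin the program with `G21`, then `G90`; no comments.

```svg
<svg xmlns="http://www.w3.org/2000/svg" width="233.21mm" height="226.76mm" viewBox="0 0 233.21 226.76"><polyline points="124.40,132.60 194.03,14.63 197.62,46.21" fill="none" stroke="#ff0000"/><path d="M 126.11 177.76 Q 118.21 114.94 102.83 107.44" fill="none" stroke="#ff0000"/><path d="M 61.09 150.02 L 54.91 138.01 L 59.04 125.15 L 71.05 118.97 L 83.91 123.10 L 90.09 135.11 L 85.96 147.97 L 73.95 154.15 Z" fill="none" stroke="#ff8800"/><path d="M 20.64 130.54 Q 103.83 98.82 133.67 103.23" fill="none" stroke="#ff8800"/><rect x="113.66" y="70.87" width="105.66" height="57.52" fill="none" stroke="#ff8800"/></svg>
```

G21
G90
G0 X124.40 Y94.16
M3 S352
G1 X194.03 Y212.13 F3976
G1 X197.62 Y180.55
M5
G0 X126.11 Y49.00
M3 S352
G1 X121.69 Y76.95 F3976
G1 X116.34 Y97.99
G1 X110.05 Y112.11
G1 X102.83 Y119.32
M5
G0 X61.09 Y76.74
M3 S796
G1 X54.91 Y88.75 F961
G1 X59.04 Y101.61
G1 X71.05 Y107.79
G1 X83.91 Y103.66
G1 X90.09 Y91.65
G1 X85.96 Y78.79
G1 X73.95 Y72.61
G1 X61.09 Y76.74
M5
G0 X20.64 Y96.22
M3 S796
G1 X58.90 Y109.82 F961
G1 X90.49 Y118.91
G1 X115.42 Y123.48
G1 X133.67 Y123.53
M5
G0 X113.66 Y155.89
M3 S796
G1 X219.32 Y155.89 F961
G1 X219.32 Y98.37
G1 X113.66 Y98.37
G1 X113.66 Y155.89
M5
G0 X0.00 Y0.00

Since the viewBox matches the mm dimensions, user units are millimetres directly. The only transform is the Y-flip y_m = 226.76 − y_svg.

Shape 1 is a open polyline drawn with `<polyline>`. Its stroke #ff0000 means engrave at S352, F3976. After flipping Y the toolpath is (124.40,94.16) → (194.03,212.13) → (197.62,180.55).

Shape 2 is a quadratic bezier drawn with `<path>`. Its stroke #ff0000 means engrave at S352, F3976. After flipping Y the toolpath is (126.11,49.00) → (121.69,76.95) → (116.34,97.99) → (110.05,112.11) → (102.83,119.32).

Shape 3 is a regular polygon drawn with `<path>`. Its stroke #ff8800 means cut at S796, F961. After flipping Y the toolpath is (61.09,76.74) → (54.91,88.75) → (59.04,101.61) → (71.05,107.79) → (83.91,103.66) → (90.09,91.65) → (85.96,78.79) → (73.95,72.61) → (61.09,76.74), returning to the start.

Shape 4 is a quadratic bezier drawn with `<path>`. Its stroke #ff8800 means cut at S796, F961. After flipping Y the toolpath is (20.64,96.22) → (58.90,109.82) → (90.49,118.91) → (115.42,123.48) → (133.67,123.53).

Shape 5 is a rectangle drawn with `<rect>`. Its stroke #ff8800 means cut at S796, F961. After flipping Y the toolpath is (113.66,155.89) → (219.32,155.89) → (219.32,98.37) → (113.66,98.37) → (113.66,155.89), returning to the start.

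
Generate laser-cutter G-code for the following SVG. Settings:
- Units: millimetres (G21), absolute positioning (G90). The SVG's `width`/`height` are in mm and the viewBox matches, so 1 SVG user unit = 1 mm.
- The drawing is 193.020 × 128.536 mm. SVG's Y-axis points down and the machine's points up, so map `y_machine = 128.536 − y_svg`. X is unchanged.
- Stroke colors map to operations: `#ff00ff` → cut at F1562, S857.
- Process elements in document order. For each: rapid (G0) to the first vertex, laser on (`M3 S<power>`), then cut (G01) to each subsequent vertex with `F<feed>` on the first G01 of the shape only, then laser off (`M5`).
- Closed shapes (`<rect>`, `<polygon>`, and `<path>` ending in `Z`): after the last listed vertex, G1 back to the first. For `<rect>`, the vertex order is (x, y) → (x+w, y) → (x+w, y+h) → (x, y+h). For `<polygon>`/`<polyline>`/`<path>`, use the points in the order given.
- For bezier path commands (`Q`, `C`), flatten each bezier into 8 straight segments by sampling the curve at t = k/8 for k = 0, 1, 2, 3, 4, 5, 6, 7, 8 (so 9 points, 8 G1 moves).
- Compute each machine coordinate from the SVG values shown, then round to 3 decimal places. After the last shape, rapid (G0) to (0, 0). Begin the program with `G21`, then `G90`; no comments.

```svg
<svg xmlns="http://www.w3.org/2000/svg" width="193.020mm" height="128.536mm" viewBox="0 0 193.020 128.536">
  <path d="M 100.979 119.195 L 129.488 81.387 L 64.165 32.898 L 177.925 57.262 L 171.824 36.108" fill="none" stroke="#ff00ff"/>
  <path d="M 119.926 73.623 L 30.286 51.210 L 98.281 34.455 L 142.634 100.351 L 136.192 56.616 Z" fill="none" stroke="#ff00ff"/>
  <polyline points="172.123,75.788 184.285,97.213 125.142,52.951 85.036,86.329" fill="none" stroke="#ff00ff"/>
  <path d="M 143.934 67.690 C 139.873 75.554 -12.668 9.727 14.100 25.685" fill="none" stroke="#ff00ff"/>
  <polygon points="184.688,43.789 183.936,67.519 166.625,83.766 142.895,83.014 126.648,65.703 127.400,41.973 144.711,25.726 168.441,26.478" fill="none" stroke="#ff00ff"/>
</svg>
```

G21
G90
G0 X100.979 Y9.341
M3 S857
G01 X129.488 Y47.149 F1562
G01 X64.165 Y95.638
G01 X177.925 Y71.274
G01 X171.824 Y92.428
M5
G0 X119.926 Y54.913
M3 S857
G01 X30.286 Y77.326 F1562
G01 X98.281 Y94.081
G01 X142.634 Y28.185
G01 X136.192 Y71.920
G01 X119.926 Y54.913
M5
G0 X172.123 Y52.748
M3 S857
G01 X184.285 Y31.323 F1562
G01 X125.142 Y75.585
G01 X85.036 Y42.207
M5
G0 X143.934 Y60.846
M3 S857
G01 X136.091 Y61.048 F1562
G01 X118.170 Y66.336
G01 X94.011 Y74.888
G01 X67.456 Y84.884
G01 X42.346 Y94.500
G01 X22.523 Y101.914
G01 X11.827 Y105.305
G01 X14.100 Y102.851
M5
G0 X184.688 Y84.747
M3 S857
G01 X183.936 Y61.017 F1562
G01 X166.625 Y44.770
G01 X142.895 Y45.522
G01 X126.648 Y62.833
G01 X127.400 Y86.563
G01 X144.711 Y102.810
G01 X168.441 Y102.058
G01 X184.688 Y84.747
M5
G0 X0.000 Y0.000

Since the viewBox matches the mm dimensions, user units are millimetres directly. The only transform is the Y-flip y_m = 128.536 − y_svg.

Shape 1 is a open polyline drawn with `<path>`. Its stroke #ff00ff means cut at S857, F1562. After flipping Y the toolpath is (100.979,9.341) → (129.488,47.149) → (64.165,95.638) → (177.925,71.274) → (171.824,92.428).

Shape 2 is a closed polygon drawn with `<path>`. Its stroke #ff00ff means cut at S857, F1562. After flipping Y the toolpath is (119.926,54.913) → (30.286,77.326) → (98.281,94.081) → (142.634,28.185) → (136.192,71.920) → (119.926,54.913), returning to the start.

Shape 3 is a open polyline drawn with `<polyline>`. Its stroke #ff00ff means cut at S857, F1562. After flipping Y the toolpath is (172.123,52.748) → (184.285,31.323) → (125.142,75.585) → (85.036,42.207).

Shape 4 is a cubic bezier drawn with `<path>`. Its stroke #ff00ff means cut at S857, F1562. After flipping Y the toolpath is (143.934,60.846) → (136.091,61.048) → (118.170,66.336) → (94.011,74.888) → (67.456,84.884) → (42.346,94.500) → (22.523,101.914) → (11.827,105.305) → (14.100,102.851).

Shape 5 is a regular polygon drawn with `<polygon>`. Its stroke #ff00ff means cut at S857, F1562. After flipping Y the toolpath is (184.688,84.747) → (183.936,61.017) → (166.625,44.770) → (142.895,45.522) → (126.648,62.833) → (127.400,86.563) → (144.711,102.810) → (168.441,102.058) → (184.688,84.747), returning to the start.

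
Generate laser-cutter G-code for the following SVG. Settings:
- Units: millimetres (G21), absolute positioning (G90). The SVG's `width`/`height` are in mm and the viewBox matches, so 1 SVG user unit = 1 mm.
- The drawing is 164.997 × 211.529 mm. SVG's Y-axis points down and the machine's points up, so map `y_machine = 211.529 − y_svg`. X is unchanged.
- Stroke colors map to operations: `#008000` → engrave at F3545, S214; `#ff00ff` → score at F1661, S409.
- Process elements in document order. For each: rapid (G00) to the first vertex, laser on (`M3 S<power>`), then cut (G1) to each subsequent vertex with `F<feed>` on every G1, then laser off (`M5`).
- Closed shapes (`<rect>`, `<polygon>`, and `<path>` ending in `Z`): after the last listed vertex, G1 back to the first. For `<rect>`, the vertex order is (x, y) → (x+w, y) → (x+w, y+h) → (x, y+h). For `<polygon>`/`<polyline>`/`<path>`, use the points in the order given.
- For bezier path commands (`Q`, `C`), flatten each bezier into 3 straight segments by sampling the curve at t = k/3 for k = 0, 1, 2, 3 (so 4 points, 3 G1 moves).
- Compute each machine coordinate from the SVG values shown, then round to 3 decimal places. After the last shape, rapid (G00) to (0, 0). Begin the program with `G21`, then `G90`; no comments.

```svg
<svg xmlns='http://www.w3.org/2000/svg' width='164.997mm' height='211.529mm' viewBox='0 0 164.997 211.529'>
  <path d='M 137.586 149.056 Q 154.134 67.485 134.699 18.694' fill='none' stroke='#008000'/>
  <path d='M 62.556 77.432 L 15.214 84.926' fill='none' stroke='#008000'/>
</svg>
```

1 u = 1 mm; y_m = 211.529 − y.

[1] `<path>` quadratic bezier, #008000→engrave S214 F3545: (137.586,62.473) → (144.620,113.211) → (143.658,156.665) → (134.699,192.835)

[2] `<path>` line segment, #008000→engrave S214 F3545: (62.556,134.097) → (15.214,126.603)

G21
G90
G00 X137.586 Y62.473
M3 S214
G1 X144.620 Y113.211 F3545
G1 X143.658 Y156.665 F3545
G1 X134.699 Y192.835 F3545
M5
G00 X62.556 Y134.097
M3 S214
G1 X15.214 Y126.603 F3545
M5
G00 X0.000 Y0.000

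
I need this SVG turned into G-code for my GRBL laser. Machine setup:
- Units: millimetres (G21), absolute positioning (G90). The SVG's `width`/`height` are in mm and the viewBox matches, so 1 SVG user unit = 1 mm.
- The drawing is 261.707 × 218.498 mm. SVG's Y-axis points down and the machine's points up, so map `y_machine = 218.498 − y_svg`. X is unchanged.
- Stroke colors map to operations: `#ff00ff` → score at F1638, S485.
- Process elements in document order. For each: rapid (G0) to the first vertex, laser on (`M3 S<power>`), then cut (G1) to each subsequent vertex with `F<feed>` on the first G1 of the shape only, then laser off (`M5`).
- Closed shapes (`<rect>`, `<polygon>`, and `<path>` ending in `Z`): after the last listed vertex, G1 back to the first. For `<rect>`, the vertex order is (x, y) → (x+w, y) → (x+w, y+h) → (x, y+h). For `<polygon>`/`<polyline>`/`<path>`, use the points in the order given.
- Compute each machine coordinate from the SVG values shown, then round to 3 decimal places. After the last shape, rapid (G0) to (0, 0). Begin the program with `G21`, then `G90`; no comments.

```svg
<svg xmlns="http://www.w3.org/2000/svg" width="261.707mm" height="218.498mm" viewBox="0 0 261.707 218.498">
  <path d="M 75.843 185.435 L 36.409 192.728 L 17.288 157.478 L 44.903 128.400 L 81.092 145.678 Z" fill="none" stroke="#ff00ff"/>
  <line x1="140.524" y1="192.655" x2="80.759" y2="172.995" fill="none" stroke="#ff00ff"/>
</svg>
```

G21
G90
G0 X75.843 Y33.063
M3 S485
G1 X36.409 Y25.770 F1638
G1 X17.288 Y61.020
G1 X44.903 Y90.098
G1 X81.092 Y72.820
G1 X75.843 Y33.063
M5
G0 X140.524 Y25.843
M3 S485
G1 X80.759 Y45.503 F1638
M5
G0 X0.000 Y0.000

Since the viewBox matches the mm dimensions, user units are millimetres directly. The only transform is the Y-flip y_m = 218.498 − y_svg.

Shape 1 is a regular polygon drawn with `<path>`. Its stroke #ff00ff means score at S485, F1638. After flipping Y the toolpath is (75.843,33.063) → (36.409,25.770) → (17.288,61.020) → (44.903,90.098) → (81.092,72.820) → (75.843,33.063), returning to the start.

Shape 2 is a line segment drawn with `<line>`. Its stroke #ff00ff means score at S485, F1638. After flipping Y the toolpath is (140.524,25.843) → (80.759,45.503).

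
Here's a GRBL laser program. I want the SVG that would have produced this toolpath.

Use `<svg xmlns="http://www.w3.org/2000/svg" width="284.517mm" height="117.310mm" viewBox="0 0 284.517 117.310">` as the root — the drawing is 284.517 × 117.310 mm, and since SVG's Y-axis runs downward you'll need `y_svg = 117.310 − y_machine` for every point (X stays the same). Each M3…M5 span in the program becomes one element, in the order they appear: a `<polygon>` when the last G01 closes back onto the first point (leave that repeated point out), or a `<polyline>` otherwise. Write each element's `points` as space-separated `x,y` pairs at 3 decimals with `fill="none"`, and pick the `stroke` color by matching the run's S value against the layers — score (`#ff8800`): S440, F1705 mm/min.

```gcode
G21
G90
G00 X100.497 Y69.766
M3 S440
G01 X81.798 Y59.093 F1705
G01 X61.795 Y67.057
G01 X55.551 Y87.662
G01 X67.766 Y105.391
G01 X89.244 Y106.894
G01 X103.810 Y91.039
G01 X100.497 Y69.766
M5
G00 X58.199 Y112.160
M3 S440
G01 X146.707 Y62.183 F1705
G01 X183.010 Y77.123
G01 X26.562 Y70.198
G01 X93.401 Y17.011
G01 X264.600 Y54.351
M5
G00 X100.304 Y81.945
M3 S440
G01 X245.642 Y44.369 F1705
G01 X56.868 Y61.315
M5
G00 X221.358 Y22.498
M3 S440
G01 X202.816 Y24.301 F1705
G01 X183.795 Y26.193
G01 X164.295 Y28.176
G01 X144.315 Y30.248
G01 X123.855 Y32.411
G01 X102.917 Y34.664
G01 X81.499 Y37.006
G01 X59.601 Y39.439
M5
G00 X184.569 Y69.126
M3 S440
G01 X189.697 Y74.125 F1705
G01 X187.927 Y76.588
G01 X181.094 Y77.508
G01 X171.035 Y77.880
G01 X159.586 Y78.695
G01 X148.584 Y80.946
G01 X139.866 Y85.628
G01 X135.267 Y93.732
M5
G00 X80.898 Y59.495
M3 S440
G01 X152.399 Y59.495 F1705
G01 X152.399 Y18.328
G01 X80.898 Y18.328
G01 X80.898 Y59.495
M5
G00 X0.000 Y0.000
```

y_svg = 117.310 − y_m. Every run uses S440, so all elements get stroke `#ff8800` (score).

[1] closed run; points: 100.497,47.544 81.798,58.217 61.795,50.253 55.551,29.648 67.766,11.919 89.244,10.416 103.810,26.271

[2] open run; points: 58.199,5.150 146.707,55.127 183.010,40.187 26.562,47.112 93.401,100.299 264.600,62.959

[3] open run; points: 100.304,35.365 245.642,72.941 56.868,55.995

[4] open run; points: 221.358,94.812 202.816,93.009 183.795,91.117 164.295,89.134 144.315,87.062 123.855,84.899 102.917,82.646 81.499,80.304 59.601,77.871

[5] open run; points: 184.569,48.184 189.697,43.185 187.927,40.722 181.094,39.802 171.035,39.430 159.586,38.615 148.584,36.364 139.866,31.682 135.267,23.578

[6] closed run; points: 80.898,57.815 152.399,57.815 152.399,98.982 80.898,98.982

<svg xmlns="http://www.w3.org/2000/svg" width="284.517mm" height="117.310mm" viewBox="0 0 284.517 117.310">
  <polygon points="100.497,47.544 81.798,58.217 61.795,50.253 55.551,29.648 67.766,11.919 89.244,10.416 103.810,26.271" fill="none" stroke="#ff8800"/>
  <polyline points="58.199,5.150 146.707,55.127 183.010,40.187 26.562,47.112 93.401,100.299 264.600,62.959" fill="none" stroke="#ff8800"/>
  <polyline points="100.304,35.365 245.642,72.941 56.868,55.995" fill="none" stroke="#ff8800"/>
  <polyline points="221.358,94.812 202.816,93.009 183.795,91.117 164.295,89.134 144.315,87.062 123.855,84.899 102.917,82.646 81.499,80.304 59.601,77.871" fill="none" stroke="#ff8800"/>
  <polyline points="184.569,48.184 189.697,43.185 187.927,40.722 181.094,39.802 171.035,39.430 159.586,38.615 148.584,36.364 139.866,31.682 135.267,23.578" fill="none" stroke="#ff8800"/>
  <polygon points="80.898,57.815 152.399,57.815 152.399,98.982 80.898,98.982" fill="none" stroke="#ff8800"/>
</svg>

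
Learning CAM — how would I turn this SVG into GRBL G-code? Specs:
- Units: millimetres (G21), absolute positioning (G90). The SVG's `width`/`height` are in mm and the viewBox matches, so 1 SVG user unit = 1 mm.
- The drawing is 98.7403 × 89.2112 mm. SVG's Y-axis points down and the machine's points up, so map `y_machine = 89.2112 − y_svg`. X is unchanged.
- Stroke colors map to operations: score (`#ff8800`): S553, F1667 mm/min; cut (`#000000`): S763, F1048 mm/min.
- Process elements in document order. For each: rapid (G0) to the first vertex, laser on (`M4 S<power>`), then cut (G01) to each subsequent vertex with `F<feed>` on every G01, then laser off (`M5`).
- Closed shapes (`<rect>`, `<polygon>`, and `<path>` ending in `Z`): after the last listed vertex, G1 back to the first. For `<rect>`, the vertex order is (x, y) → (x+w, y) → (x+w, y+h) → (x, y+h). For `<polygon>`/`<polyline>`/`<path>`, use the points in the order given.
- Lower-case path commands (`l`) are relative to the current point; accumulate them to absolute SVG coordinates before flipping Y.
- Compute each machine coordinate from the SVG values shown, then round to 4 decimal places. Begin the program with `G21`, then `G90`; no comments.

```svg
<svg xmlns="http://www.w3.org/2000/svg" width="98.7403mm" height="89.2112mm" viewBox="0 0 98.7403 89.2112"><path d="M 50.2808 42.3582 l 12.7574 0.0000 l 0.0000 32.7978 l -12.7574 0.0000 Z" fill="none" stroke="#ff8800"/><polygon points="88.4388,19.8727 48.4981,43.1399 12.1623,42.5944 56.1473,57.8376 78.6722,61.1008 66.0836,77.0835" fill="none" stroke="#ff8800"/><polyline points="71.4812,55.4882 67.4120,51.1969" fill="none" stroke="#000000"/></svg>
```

G21
G90
G0 X50.2808 Y46.8530
M4 S553
G01 X63.0382 Y46.8530 F1667
G01 X63.0382 Y14.0552 F1667
G01 X50.2808 Y14.0552 F1667
G01 X50.2808 Y46.8530 F1667
M5
G0 X88.4388 Y69.3385
M4 S553
G01 X48.4981 Y46.0713 F1667
G01 X12.1623 Y46.6168 F1667
G01 X56.1473 Y31.3736 F1667
G01 X78.6722 Y28.1104 F1667
G01 X66.0836 Y12.1277 F1667
G01 X88.4388 Y69.3385 F1667
M5
G0 X71.4812 Y33.7230
M4 S763
G01 X67.4120 Y38.0143 F1048
M5

viewBox `0 0 98.7403 89.2112` with mm width/height → 1 unit = 1 mm. Flip: y_m = 89.2112 − y_svg.

**Shape 1** — `<path>` rectangle, stroke `#ff8800` → score (S553, F1667). Machine vertices: (50.2808,46.8530) → (63.0382,46.8530) → (63.0382,14.0552) → (50.2808,14.0552) → (50.2808,46.8530). Closed: final G1 returns to the first vertex.

**Shape 2** — `<polygon>` closed polygon, stroke `#ff8800` → score (S553, F1667). Machine vertices: (88.4388,69.3385) → (48.4981,46.0713) → (12.1623,46.6168) → (56.1473,31.3736) → (78.6722,28.1104) → (66.0836,12.1277) → (88.4388,69.3385). Closed: final G1 returns to the first vertex.

**Shape 3** — `<polyline>` line segment, stroke `#000000` → cut (S763, F1048). Machine vertices: (71.4812,33.7230) → (67.4120,38.0143). Open path.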